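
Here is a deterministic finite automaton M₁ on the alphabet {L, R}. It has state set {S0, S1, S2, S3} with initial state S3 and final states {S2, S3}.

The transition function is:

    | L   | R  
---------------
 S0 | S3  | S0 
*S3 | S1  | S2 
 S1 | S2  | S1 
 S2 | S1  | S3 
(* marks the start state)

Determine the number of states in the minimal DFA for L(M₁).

2

Reachable states from the start: {S1,S2,S3}. Unreachable: {S0} — drop them.
Start with accepting vs non-accepting: {S2,S3} | {S1}.
Stable partition: {S2,S3} | {S1} — 2 equivalence classes.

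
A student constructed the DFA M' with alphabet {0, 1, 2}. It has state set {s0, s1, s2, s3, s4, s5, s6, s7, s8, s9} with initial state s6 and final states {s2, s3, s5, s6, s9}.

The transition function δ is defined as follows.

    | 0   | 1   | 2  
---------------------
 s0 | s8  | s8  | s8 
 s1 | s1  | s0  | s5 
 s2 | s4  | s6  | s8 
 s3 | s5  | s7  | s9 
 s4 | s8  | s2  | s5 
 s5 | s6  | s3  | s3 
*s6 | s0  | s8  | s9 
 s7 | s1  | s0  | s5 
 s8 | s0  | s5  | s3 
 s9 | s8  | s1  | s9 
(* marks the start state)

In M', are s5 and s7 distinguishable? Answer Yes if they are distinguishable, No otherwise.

Yes

States {s2,s4} cannot be reached from the start state, so discard them.
Initial partition by acceptance: {s3,s5,s6,s9} | {s0,s1,s7,s8}.
Split {s3,s5,s6,s9} by δ(·,0) → {s3,s5} and {s6,s9}.
Refine {s3,s5} on symbol 0: members go to different blocks, giving {s3} and {s5}.
Refine {s0,s1,s7,s8} on symbol 1: members go to different blocks, giving {s0,s1,s7} and {s8}.
Refine {s0,s1,s7} on symbol 0: members go to different blocks, giving {s1,s7} and {s0}.
Split {s6,s9} by δ(·,0) → {s6} and {s9}.
No further refinement is possible. Final partition (7 blocks): {s3} | {s1,s7} | {s6} | {s5} | {s8} | {s0} | {s9}.
s5 and s7 end up in different blocks, so they are distinguishable. For instance, the string 'ε' is accepted from only s5.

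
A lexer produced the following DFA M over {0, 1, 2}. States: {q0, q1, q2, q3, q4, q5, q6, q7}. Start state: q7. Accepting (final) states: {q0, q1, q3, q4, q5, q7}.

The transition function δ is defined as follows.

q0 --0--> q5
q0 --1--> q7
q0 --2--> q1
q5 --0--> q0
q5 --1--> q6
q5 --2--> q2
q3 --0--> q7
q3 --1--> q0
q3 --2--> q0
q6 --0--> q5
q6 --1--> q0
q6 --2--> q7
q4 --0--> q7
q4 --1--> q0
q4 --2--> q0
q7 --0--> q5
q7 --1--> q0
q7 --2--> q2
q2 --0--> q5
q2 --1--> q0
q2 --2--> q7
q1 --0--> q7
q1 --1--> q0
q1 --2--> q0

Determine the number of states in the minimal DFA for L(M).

Reachable states from the start: {q0,q1,q2,q5,q6,q7}. Unreachable: {q3,q4} — drop them.
Start with accepting vs non-accepting: {q0,q1,q5,q7} | {q2,q6}.
On input 1, block {q0,q1,q5,q7} splits into {q0,q1,q7} and {q5}.
Refine {q0,q1,q7} on symbol 0: members go to different blocks, giving {q0,q7} and {q1}.
Split {q0,q7} by δ(·,2) → {q0} and {q7}.
The partition is now stable with 5 blocks: {q0} | {q2,q6} | {q5} | {q1} | {q7}.

5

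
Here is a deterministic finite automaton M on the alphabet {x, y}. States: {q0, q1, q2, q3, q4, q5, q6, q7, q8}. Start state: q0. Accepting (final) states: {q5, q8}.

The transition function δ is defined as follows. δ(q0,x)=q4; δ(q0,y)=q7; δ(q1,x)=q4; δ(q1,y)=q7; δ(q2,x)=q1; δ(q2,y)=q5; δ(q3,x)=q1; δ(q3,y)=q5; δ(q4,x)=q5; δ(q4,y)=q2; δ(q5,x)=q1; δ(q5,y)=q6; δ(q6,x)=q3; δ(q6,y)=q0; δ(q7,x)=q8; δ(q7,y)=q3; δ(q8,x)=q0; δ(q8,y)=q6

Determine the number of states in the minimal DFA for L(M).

Initial partition by acceptance: {q5,q8} | {q0,q1,q2,q3,q4,q6,q7}.
Split {q0,q1,q2,q3,q4,q6,q7} by δ(·,x) → {q0,q1,q2,q3,q6} and {q4,q7}.
Refine {q0,q1,q2,q3,q6} on symbol x: members go to different blocks, giving {q2,q3,q6} and {q0,q1}.
On input x, block {q2,q3,q6} splits into {q2,q3} and {q6}.
Stable partition: {q5,q8} | {q2,q3} | {q4,q7} | {q0,q1} | {q6} — 5 equivalence classes.

5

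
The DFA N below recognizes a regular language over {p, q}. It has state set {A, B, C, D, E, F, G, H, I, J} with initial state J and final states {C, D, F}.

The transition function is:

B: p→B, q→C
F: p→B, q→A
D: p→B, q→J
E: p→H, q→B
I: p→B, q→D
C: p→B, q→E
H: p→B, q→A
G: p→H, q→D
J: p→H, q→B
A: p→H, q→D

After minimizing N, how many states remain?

Reachable states from the start: {A,B,C,D,E,H,J}. Unreachable: {F,G,I} — drop them.
Initial partition by acceptance: {C,D} | {A,B,E,H,J}.
Refine {A,B,E,H,J} on symbol q: members go to different blocks, giving {E,H,J} and {A,B}.
On input p, block {E,H,J} splits into {E,J} and {H}.
On input p, block {A,B} splits into {A} and {B}.
The partition is now stable with 5 blocks: {C,D} | {E,J} | {A} | {H} | {B}.

5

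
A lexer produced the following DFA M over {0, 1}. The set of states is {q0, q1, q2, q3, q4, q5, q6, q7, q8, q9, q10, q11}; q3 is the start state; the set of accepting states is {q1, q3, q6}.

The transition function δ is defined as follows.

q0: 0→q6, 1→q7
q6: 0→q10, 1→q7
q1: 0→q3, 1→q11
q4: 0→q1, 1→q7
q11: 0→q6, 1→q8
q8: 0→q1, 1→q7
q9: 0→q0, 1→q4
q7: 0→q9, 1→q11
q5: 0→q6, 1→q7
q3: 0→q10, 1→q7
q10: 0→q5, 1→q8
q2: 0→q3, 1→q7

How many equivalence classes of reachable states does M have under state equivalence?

First remove the unreachable states {q2}; 11 states remain.
Initial partition by acceptance: {q1,q3,q6} | {q0,q4,q5,q7,q8,q9,q10,q11}.
Refine {q1,q3,q6} on symbol 0: members go to different blocks, giving {q3,q6} and {q1}.
Refine {q0,q4,q5,q7,q8,q9,q10,q11} on symbol 0: members go to different blocks, giving {q0,q5,q11} and {q7,q9,q10} and {q4,q8}.
On input 1, block {q0,q5,q11} splits into {q0,q5} and {q11}.
Split {q7,q9,q10} by δ(·,0) → {q9,q10} and {q7}.
Stable partition: {q3,q6} | {q0,q5} | {q1} | {q9,q10} | {q4,q8} | {q11} | {q7} — 7 equivalence classes.

7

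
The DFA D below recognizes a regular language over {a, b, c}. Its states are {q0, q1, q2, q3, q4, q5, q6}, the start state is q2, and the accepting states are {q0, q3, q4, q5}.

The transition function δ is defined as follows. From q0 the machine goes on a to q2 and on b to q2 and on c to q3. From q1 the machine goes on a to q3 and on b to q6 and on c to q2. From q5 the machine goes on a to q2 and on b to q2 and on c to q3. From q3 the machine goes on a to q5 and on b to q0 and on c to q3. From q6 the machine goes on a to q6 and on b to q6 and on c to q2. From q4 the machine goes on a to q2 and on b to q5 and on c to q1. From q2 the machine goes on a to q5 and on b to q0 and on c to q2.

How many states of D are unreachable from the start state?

3

BFS from q2 reaches {q0, q2, q3, q5}; the 3 state(s) q1, q4, q6 are never visited.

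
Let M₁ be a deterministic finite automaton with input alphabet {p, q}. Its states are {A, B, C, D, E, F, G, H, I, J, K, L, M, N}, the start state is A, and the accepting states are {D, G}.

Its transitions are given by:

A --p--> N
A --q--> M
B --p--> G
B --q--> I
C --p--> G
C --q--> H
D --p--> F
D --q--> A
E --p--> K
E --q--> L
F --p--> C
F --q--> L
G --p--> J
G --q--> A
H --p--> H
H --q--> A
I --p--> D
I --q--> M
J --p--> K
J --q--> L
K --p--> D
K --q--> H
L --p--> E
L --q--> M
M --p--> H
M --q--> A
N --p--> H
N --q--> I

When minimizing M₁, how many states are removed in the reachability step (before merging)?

BFS from A reaches {A, C, D, E, F, G, H, I, J, K, L, M, N}; the 1 state(s) B are never visited.

1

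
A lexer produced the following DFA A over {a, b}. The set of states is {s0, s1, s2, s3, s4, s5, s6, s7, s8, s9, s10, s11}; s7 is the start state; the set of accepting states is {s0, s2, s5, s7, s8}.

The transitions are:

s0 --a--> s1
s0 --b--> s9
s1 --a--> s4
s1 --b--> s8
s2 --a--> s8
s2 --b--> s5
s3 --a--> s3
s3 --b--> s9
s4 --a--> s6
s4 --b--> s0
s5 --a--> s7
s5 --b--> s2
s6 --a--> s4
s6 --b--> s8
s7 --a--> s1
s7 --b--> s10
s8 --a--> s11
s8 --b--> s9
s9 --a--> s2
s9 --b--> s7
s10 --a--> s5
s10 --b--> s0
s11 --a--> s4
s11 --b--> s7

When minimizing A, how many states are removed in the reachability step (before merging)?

1

BFS from s7 reaches {s0, s1, s2, s4, s5, s6, s7, s8, s9, s10, s11}; the 1 state(s) s3 are never visited.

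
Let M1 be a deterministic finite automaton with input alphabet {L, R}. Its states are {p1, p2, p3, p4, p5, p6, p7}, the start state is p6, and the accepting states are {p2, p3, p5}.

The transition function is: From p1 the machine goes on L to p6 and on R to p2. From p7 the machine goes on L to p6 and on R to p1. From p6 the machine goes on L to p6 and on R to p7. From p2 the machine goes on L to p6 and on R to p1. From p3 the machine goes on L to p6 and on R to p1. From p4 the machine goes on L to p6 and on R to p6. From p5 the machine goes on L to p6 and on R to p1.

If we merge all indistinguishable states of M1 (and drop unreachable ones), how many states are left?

4

Reachable states from the start: {p1,p2,p6,p7}. Unreachable: {p3,p4,p5} — drop them.
Initial partition by acceptance: {p2} | {p1,p6,p7}.
On input R, block {p1,p6,p7} splits into {p6,p7} and {p1}.
On input R, block {p6,p7} splits into {p6} and {p7}.
Stable partition: {p2} | {p6} | {p1} | {p7} — 4 equivalence classes.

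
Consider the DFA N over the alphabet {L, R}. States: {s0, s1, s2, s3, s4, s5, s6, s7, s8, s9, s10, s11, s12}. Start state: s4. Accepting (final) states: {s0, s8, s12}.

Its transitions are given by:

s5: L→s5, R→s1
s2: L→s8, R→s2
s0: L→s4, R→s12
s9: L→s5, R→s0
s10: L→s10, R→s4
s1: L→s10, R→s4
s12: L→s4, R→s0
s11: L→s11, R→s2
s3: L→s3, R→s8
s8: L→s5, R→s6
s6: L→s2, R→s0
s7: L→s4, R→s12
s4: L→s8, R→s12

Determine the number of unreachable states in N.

BFS from s4 reaches {s0, s1, s2, s4, s5, s6, s8, s10, s12}; the 4 state(s) s3, s7, s9, s11 are never visited.

4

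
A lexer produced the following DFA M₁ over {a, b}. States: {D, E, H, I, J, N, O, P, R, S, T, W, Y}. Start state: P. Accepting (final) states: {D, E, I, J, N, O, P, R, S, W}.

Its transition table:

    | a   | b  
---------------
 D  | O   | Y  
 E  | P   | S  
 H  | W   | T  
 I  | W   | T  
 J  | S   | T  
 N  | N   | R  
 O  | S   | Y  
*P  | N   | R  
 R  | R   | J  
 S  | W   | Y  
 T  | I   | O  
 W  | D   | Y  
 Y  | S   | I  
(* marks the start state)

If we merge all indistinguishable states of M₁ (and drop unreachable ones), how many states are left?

4

States {E,H} cannot be reached from the start state, so discard them.
Initial partition by acceptance: {D,I,J,N,O,P,R,S,W} | {T,Y}.
Split {D,I,J,N,O,P,R,S,W} by δ(·,b) → {D,I,J,O,S,W} and {N,P,R}.
Refine {N,P,R} on symbol b: members go to different blocks, giving {N,P} and {R}.
No further refinement is possible. Final partition (4 blocks): {D,I,J,O,S,W} | {T,Y} | {N,P} | {R}.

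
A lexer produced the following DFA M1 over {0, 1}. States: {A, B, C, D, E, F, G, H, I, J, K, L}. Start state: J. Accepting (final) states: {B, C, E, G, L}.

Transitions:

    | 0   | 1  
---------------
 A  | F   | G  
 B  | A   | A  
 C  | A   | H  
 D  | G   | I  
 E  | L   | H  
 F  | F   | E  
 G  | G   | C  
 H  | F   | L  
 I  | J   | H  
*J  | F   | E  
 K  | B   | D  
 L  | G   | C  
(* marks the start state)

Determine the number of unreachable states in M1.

4

No path from J leads to B, D, I, K; the other 8 states are all reachable.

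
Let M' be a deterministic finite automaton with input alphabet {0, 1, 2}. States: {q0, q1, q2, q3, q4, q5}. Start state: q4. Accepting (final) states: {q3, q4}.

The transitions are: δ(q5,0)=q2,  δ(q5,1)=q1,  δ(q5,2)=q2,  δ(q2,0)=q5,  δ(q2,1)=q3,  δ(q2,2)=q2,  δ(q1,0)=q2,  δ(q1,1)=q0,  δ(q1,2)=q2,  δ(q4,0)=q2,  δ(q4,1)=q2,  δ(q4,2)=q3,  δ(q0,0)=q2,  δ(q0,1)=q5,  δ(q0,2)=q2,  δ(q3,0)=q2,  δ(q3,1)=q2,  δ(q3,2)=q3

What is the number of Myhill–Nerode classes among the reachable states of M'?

3

Initial partition by acceptance: {q3,q4} | {q0,q1,q2,q5}.
On input 1, block {q0,q1,q2,q5} splits into {q0,q1,q5} and {q2}.
Stable partition: {q3,q4} | {q0,q1,q5} | {q2} — 3 equivalence classes.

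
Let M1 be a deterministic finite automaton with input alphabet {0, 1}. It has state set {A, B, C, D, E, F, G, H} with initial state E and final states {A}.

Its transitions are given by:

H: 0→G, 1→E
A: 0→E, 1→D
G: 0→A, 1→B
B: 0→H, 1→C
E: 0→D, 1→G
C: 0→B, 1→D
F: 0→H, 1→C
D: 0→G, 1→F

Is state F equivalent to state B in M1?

Yes

Every state is reachable, so we keep all 8.
Start with accepting vs non-accepting: {A} | {B,C,D,E,F,G,H}.
On input 0, block {B,C,D,E,F,G,H} splits into {B,C,D,E,F,H} and {G}.
Split {B,C,D,E,F,H} by δ(·,0) → {B,C,E,F} and {D,H}.
Split {B,C,E,F} by δ(·,0) → {B,E,F} and {C}.
On input 1, block {B,E,F} splits into {B,F} and {E}.
On input 1, block {D,H} splits into {D} and {H}.
The partition is now stable with 7 blocks: {A} | {B,F} | {G} | {D} | {C} | {E} | {H}.
F and B lie in the same block of the stable partition, so they are equivalent — no string distinguishes them.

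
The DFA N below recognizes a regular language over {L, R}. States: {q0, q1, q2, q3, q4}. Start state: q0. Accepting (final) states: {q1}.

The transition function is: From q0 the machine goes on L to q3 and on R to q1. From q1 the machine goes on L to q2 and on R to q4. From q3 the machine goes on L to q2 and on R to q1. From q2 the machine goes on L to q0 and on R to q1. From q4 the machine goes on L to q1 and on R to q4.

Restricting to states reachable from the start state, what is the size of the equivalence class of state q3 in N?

3

Every state is reachable, so we keep all 5.
Initial partition by acceptance: {q1} | {q0,q2,q3,q4}.
On input L, block {q0,q2,q3,q4} splits into {q0,q2,q3} and {q4}.
The partition is now stable with 3 blocks: {q1} | {q0,q2,q3} | {q4}.
The equivalence class containing q3 is {q0,q2,q3}, of size 3.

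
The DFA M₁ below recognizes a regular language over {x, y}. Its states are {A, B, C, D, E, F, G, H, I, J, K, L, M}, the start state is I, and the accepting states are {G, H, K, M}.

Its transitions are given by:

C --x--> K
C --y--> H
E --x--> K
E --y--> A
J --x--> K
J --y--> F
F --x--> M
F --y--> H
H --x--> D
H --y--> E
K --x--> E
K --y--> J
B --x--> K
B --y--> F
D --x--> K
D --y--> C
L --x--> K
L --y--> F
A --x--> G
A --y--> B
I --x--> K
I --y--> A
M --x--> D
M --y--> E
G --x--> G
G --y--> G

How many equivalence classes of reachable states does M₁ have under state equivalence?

9

Reachable states from the start: {A,B,C,D,E,F,G,H,I,J,K,M}. Unreachable: {L} — drop them.
P0 = {G,H,K,M} | {A,B,C,D,E,F,I,J}.
Split {G,H,K,M} by δ(·,x) → {H,K,M} and {G}.
Refine {A,B,C,D,E,F,I,J} on symbol x: members go to different blocks, giving {B,C,D,E,F,I,J} and {A}.
Split {B,C,D,E,F,I,J} by δ(·,y) → {B,D,J} and {C,F} and {E,I}.
On input x, block {H,K,M} splits into {H,M} and {K}.
On input x, block {C,F} splits into {C} and {F}.
On input y, block {B,D,J} splits into {B,J} and {D}.
The partition is now stable with 9 blocks: {H,M} | {B,J} | {G} | {A} | {C} | {E,I} | {K} | {F} | {D}.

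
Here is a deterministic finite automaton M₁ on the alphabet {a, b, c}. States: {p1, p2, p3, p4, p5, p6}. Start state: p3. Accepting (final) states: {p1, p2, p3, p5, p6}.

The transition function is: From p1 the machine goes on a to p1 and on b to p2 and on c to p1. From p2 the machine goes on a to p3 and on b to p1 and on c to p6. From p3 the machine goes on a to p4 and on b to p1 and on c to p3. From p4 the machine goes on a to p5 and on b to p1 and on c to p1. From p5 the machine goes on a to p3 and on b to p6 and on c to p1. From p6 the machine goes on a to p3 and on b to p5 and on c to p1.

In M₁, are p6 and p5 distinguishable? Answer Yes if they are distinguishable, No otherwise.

No

Every state is reachable, so we keep all 6.
Start with accepting vs non-accepting: {p1,p2,p3,p5,p6} | {p4}.
Split {p1,p2,p3,p5,p6} by δ(·,a) → {p1,p2,p5,p6} and {p3}.
Split {p1,p2,p5,p6} by δ(·,a) → {p2,p5,p6} and {p1}.
On input b, block {p2,p5,p6} splits into {p5,p6} and {p2}.
The partition is now stable with 5 blocks: {p5,p6} | {p4} | {p3} | {p1} | {p2}.
p6 and p5 lie in the same block of the stable partition, so they are equivalent — no string distinguishes them.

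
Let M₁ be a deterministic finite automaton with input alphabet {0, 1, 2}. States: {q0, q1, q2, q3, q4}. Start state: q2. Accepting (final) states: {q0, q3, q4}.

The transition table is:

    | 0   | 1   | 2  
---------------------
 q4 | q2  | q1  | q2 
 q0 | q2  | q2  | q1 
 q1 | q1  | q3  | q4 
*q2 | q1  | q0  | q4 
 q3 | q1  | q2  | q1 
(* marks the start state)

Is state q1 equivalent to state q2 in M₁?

P0 = {q0,q3,q4} | {q1,q2}.
Stable partition: {q0,q3,q4} | {q1,q2} — 2 equivalence classes.
q1 and q2 lie in the same block of the stable partition, so they are equivalent — no string distinguishes them.

Yes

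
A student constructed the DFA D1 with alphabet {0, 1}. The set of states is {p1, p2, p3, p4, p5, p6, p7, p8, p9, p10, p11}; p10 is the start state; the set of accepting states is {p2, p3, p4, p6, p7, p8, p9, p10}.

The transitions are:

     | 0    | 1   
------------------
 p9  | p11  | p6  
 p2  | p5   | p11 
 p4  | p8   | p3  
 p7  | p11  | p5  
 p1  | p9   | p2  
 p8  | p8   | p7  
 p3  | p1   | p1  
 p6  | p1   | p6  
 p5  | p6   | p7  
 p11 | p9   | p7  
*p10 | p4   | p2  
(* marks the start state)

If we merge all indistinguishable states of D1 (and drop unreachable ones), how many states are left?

4

All states are reachable from the start state.
Start with accepting vs non-accepting: {p2,p3,p4,p6,p7,p8,p9,p10} | {p1,p5,p11}.
Split {p2,p3,p4,p6,p7,p8,p9,p10} by δ(·,0) → {p2,p3,p6,p7,p9} and {p4,p8,p10}.
On input 1, block {p2,p3,p6,p7,p9} splits into {p2,p3,p7} and {p6,p9}.
The partition is now stable with 4 blocks: {p2,p3,p7} | {p1,p5,p11} | {p4,p8,p10} | {p6,p9}.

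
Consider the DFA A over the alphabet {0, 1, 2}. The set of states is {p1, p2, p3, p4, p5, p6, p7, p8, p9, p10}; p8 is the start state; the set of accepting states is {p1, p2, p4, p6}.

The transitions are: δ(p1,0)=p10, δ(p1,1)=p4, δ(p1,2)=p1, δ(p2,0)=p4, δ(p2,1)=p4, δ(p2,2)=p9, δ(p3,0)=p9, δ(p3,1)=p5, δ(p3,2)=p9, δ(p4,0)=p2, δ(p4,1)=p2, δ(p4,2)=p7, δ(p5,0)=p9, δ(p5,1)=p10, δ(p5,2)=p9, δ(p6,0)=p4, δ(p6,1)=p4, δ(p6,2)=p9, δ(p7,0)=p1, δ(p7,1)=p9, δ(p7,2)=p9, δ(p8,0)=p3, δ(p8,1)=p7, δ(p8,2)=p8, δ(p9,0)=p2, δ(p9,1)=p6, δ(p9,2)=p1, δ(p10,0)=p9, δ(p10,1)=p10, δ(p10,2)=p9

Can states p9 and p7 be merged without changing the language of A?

Initial partition by acceptance: {p1,p2,p4,p6} | {p3,p5,p7,p8,p9,p10}.
Refine {p1,p2,p4,p6} on symbol 0: members go to different blocks, giving {p2,p4,p6} and {p1}.
Refine {p3,p5,p7,p8,p9,p10} on symbol 0: members go to different blocks, giving {p3,p5,p8,p10} and {p7} and {p9}.
On input 2, block {p2,p4,p6} splits into {p2,p6} and {p4}.
On input 0, block {p3,p5,p8,p10} splits into {p3,p5,p10} and {p8}.
Stable partition: {p2,p6} | {p3,p5,p10} | {p1} | {p7} | {p9} | {p4} | {p8} — 7 equivalence classes.
p9 and p7 end up in different blocks, so they are distinguishable. For instance, the string '1' is accepted from only p9.

No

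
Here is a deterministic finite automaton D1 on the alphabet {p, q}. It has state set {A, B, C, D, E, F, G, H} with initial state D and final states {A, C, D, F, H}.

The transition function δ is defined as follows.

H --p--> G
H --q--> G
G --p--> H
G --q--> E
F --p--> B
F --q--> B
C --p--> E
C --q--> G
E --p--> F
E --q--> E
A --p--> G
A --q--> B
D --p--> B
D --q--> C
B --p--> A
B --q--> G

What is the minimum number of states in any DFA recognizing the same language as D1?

3

Initial partition by acceptance: {A,C,D,F,H} | {B,E,G}.
Split {A,C,D,F,H} by δ(·,q) → {A,C,F,H} and {D}.
Stable partition: {A,C,F,H} | {B,E,G} | {D} — 3 equivalence classes.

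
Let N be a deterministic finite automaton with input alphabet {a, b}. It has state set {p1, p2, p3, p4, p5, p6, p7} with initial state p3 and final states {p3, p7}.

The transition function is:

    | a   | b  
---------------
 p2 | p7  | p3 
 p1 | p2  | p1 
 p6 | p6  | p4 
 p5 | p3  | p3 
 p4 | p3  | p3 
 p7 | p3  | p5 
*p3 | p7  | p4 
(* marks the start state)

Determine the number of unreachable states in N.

No path from p3 leads to p1, p2, p6; the other 4 states are all reachable.

3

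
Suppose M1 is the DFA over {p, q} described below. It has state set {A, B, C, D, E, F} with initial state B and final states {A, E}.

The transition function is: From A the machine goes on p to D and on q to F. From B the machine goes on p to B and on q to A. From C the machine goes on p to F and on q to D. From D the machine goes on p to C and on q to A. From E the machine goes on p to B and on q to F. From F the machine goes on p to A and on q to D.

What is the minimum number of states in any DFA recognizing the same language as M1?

Reachable states from the start: {A,B,C,D,F}. Unreachable: {E} — drop them.
Initial partition by acceptance: {A} | {B,C,D,F}.
Split {B,C,D,F} by δ(·,p) → {B,C,D} and {F}.
On input p, block {B,C,D} splits into {B,D} and {C}.
Refine {B,D} on symbol p: members go to different blocks, giving {B} and {D}.
Stable partition: {A} | {B} | {F} | {C} | {D} — 5 equivalence classes.

5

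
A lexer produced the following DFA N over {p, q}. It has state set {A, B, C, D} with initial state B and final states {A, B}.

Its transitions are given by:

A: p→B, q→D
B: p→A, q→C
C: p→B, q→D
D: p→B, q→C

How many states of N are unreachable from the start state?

A breadth-first search from the start state visits every state.

0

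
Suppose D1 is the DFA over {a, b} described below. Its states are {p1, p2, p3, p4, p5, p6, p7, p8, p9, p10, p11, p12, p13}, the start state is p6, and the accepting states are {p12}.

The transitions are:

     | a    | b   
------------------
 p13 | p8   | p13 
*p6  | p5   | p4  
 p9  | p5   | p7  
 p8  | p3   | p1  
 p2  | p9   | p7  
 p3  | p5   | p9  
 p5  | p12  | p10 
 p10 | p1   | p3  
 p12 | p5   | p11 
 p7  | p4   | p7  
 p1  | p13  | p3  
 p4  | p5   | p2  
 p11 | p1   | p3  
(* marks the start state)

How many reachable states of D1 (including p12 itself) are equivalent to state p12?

1

P0 = {p12} | {p1,p2,p3,p4,p5,p6,p7,p8,p9,p10,p11,p13}.
Refine {p1,p2,p3,p4,p5,p6,p7,p8,p9,p10,p11,p13} on symbol a: members go to different blocks, giving {p1,p2,p3,p4,p6,p7,p8,p9,p10,p11,p13} and {p5}.
Split {p1,p2,p3,p4,p6,p7,p8,p9,p10,p11,p13} by δ(·,a) → {p1,p2,p7,p8,p10,p11,p13} and {p3,p4,p6,p9}.
On input a, block {p1,p2,p7,p8,p10,p11,p13} splits into {p1,p10,p11,p13} and {p2,p7,p8}.
Refine {p1,p10,p11,p13} on symbol a: members go to different blocks, giving {p1,p10,p11} and {p13}.
On input a, block {p1,p10,p11} splits into {p10,p11} and {p1}.
On input b, block {p3,p4,p6,p9} splits into {p3,p6} and {p4,p9}.
Refine {p2,p7,p8} on symbol a: members go to different blocks, giving {p2,p7} and {p8}.
The partition is now stable with 9 blocks: {p12} | {p10,p11} | {p5} | {p3,p6} | {p2,p7} | {p13} | {p1} | {p4,p9} | {p8}.
The equivalence class containing p12 is {p12}, of size 1.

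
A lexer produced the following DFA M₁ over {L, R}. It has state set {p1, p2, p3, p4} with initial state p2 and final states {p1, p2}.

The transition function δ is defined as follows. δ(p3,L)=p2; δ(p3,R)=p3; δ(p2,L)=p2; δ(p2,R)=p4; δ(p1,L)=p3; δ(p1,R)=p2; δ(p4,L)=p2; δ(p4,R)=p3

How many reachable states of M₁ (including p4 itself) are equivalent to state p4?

2

Reachable states from the start: {p2,p3,p4}. Unreachable: {p1} — drop them.
P0 = {p2} | {p3,p4}.
Stable partition: {p2} | {p3,p4} — 2 equivalence classes.
State p4 belongs to the block {p3,p4}, which has 2 states.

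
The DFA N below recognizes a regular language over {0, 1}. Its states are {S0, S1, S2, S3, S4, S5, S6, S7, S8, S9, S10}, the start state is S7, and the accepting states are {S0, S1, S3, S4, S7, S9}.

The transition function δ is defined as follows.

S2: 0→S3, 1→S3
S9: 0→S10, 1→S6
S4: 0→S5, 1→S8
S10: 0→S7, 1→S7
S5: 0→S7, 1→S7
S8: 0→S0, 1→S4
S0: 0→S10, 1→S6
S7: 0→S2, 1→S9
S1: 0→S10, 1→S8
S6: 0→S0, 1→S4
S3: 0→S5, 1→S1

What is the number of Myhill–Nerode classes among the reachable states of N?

4

Start with accepting vs non-accepting: {S0,S1,S3,S4,S7,S9} | {S2,S5,S6,S8,S10}.
Refine {S0,S1,S3,S4,S7,S9} on symbol 1: members go to different blocks, giving {S0,S1,S4,S9} and {S3,S7}.
Split {S2,S5,S6,S8,S10} by δ(·,0) → {S2,S5,S10} and {S6,S8}.
Stable partition: {S0,S1,S4,S9} | {S2,S5,S10} | {S3,S7} | {S6,S8} — 4 equivalence classes.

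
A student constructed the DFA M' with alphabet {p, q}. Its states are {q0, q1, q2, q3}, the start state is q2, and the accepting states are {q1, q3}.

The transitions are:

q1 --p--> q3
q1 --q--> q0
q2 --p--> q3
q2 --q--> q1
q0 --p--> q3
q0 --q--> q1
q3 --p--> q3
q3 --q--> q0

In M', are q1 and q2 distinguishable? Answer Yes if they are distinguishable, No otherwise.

Start with accepting vs non-accepting: {q1,q3} | {q0,q2}.
The partition is now stable with 2 blocks: {q1,q3} | {q0,q2}.
q1 and q2 end up in different blocks, so they are distinguishable. For instance, the string 'ε' is accepted from only q1.

Yes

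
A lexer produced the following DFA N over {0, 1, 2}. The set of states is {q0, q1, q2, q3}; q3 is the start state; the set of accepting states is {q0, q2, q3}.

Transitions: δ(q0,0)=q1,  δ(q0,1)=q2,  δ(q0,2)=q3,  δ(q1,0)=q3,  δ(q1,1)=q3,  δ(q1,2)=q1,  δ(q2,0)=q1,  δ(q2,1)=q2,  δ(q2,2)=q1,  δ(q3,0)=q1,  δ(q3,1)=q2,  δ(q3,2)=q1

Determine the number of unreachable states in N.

Starting at q3 and following transitions, the reachable set is {q1, q2, q3}. That leaves q0 unreachable — 1 in total.

1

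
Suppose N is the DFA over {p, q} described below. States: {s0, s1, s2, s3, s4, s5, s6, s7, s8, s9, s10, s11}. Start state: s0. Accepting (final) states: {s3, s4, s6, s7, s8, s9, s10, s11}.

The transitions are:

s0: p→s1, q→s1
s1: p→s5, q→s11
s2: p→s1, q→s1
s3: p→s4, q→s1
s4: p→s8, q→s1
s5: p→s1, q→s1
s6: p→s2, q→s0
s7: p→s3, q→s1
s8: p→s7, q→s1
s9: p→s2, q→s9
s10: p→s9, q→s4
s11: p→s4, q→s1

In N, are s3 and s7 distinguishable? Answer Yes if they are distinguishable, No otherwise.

No

States {s2,s6,s9,s10} cannot be reached from the start state, so discard them.
Initial partition by acceptance: {s3,s4,s7,s8,s11} | {s0,s1,s5}.
Split {s0,s1,s5} by δ(·,q) → {s0,s5} and {s1}.
Stable partition: {s3,s4,s7,s8,s11} | {s0,s5} | {s1} — 3 equivalence classes.
s3 and s7 lie in the same block of the stable partition, so they are equivalent — no string distinguishes them.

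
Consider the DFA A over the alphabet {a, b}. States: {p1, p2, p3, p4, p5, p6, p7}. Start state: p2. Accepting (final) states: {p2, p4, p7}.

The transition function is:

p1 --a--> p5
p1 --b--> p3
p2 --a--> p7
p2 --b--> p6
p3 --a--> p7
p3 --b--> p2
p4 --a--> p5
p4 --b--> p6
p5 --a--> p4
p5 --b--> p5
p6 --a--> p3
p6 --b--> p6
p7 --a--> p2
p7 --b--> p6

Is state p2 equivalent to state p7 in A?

Yes

States {p1,p4,p5} cannot be reached from the start state, so discard them.
Start with accepting vs non-accepting: {p2,p7} | {p3,p6}.
Refine {p3,p6} on symbol a: members go to different blocks, giving {p3} and {p6}.
No further refinement is possible. Final partition (3 blocks): {p2,p7} | {p3} | {p6}.
p2 and p7 lie in the same block of the stable partition, so they are equivalent — no string distinguishes them.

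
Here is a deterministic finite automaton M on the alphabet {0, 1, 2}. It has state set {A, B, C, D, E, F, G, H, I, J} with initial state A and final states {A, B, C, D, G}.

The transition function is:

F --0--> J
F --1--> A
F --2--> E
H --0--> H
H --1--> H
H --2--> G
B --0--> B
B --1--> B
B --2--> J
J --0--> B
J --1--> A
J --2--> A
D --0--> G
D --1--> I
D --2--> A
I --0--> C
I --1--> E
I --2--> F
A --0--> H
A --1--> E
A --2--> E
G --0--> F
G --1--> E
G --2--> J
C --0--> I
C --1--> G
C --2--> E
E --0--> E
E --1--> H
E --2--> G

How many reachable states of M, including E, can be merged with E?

2

First remove the unreachable states {C,D,I}; 7 states remain.
Start with accepting vs non-accepting: {A,B,G} | {E,F,H,J}.
Split {A,B,G} by δ(·,0) → {A,G} and {B}.
Refine {E,F,H,J} on symbol 0: members go to different blocks, giving {E,F,H} and {J}.
Refine {A,G} on symbol 2: members go to different blocks, giving {A} and {G}.
On input 0, block {E,F,H} splits into {E,H} and {F}.
Stable partition: {A} | {E,H} | {B} | {J} | {G} | {F} — 6 equivalence classes.
The equivalence class containing E is {E,H}, of size 2.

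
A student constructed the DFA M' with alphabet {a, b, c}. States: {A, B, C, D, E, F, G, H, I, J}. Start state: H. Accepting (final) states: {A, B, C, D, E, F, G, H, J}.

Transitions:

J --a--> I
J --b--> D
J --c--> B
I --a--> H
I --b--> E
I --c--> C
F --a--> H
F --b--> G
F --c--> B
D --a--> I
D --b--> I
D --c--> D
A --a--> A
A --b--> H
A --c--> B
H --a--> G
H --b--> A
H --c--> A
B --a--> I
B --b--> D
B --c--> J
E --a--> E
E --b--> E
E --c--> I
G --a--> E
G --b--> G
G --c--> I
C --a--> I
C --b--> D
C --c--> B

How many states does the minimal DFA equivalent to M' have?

6

Reachable states from the start: {A,B,C,D,E,G,H,I,J}. Unreachable: {F} — drop them.
Start with accepting vs non-accepting: {A,B,C,D,E,G,H,J} | {I}.
Refine {A,B,C,D,E,G,H,J} on symbol a: members go to different blocks, giving {A,E,G,H} and {B,C,D,J}.
On input c, block {A,E,G,H} splits into {E,G} and {A} and {H}.
Refine {B,C,D,J} on symbol b: members go to different blocks, giving {B,C,J} and {D}.
The partition is now stable with 6 blocks: {E,G} | {I} | {B,C,J} | {A} | {H} | {D}.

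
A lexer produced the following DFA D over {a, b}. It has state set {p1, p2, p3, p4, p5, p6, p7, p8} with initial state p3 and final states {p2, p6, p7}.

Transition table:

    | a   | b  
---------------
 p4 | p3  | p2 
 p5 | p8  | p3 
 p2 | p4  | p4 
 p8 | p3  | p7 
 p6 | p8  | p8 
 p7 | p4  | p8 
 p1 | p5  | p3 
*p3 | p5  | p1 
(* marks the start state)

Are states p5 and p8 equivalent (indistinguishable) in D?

States {p6} cannot be reached from the start state, so discard them.
P0 = {p2,p7} | {p1,p3,p4,p5,p8}.
Split {p1,p3,p4,p5,p8} by δ(·,b) → {p1,p3,p5} and {p4,p8}.
On input a, block {p1,p3,p5} splits into {p1,p3} and {p5}.
The partition is now stable with 4 blocks: {p2,p7} | {p1,p3} | {p4,p8} | {p5}.
p5 and p8 end up in different blocks, so they are distinguishable. For instance, the string 'b' is accepted from only p8.

No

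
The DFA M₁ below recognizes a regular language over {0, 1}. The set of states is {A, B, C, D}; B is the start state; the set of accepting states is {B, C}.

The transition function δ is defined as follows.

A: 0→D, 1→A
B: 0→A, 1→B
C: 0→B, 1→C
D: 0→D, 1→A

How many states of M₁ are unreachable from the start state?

1

BFS from B reaches {A, B, D}; the 1 state(s) C are never visited.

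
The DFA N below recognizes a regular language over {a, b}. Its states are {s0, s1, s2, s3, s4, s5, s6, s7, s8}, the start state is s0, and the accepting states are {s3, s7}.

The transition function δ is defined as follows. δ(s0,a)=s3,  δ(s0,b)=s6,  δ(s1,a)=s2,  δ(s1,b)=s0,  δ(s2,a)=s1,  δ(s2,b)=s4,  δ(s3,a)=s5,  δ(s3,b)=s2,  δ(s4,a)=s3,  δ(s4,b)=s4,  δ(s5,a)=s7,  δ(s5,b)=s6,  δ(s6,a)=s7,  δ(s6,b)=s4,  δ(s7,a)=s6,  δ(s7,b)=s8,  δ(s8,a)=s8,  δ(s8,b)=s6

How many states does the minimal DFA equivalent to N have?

Every state is reachable, so we keep all 9.
Start with accepting vs non-accepting: {s3,s7} | {s0,s1,s2,s4,s5,s6,s8}.
On input a, block {s0,s1,s2,s4,s5,s6,s8} splits into {s0,s4,s5,s6} and {s1,s2,s8}.
No further refinement is possible. Final partition (3 blocks): {s3,s7} | {s0,s4,s5,s6} | {s1,s2,s8}.

3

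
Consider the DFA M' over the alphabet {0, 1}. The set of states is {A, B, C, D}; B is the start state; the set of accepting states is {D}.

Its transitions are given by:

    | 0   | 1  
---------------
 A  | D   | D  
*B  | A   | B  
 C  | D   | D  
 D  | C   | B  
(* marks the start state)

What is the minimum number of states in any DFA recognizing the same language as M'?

Initial partition by acceptance: {D} | {A,B,C}.
Refine {A,B,C} on symbol 0: members go to different blocks, giving {A,C} and {B}.
Stable partition: {D} | {A,C} | {B} — 3 equivalence classes.

3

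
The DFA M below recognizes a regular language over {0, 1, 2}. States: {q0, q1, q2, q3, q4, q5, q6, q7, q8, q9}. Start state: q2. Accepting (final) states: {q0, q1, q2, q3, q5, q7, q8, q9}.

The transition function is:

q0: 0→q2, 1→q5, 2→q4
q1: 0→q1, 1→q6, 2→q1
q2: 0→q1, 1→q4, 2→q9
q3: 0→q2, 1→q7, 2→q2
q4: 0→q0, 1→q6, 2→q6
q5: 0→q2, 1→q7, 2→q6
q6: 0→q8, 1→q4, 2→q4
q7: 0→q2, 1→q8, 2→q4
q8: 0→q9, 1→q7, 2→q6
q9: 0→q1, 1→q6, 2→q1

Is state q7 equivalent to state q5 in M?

Yes

States {q3} cannot be reached from the start state, so discard them.
Start with accepting vs non-accepting: {q0,q1,q2,q5,q7,q8,q9} | {q4,q6}.
Split {q0,q1,q2,q5,q7,q8,q9} by δ(·,1) → {q0,q5,q7,q8} and {q1,q2,q9}.
The partition is now stable with 3 blocks: {q0,q5,q7,q8} | {q4,q6} | {q1,q2,q9}.
q7 and q5 lie in the same block of the stable partition, so they are equivalent — no string distinguishes them.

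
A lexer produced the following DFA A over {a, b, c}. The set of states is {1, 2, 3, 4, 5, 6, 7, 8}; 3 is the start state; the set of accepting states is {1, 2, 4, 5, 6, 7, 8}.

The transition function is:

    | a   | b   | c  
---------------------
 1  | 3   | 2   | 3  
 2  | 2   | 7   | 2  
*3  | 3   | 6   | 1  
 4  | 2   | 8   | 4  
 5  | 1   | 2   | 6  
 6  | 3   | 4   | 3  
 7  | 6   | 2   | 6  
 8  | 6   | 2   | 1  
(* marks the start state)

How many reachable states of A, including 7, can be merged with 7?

States {5} cannot be reached from the start state, so discard them.
Start with accepting vs non-accepting: {1,2,4,6,7,8} | {3}.
Split {1,2,4,6,7,8} by δ(·,a) → {2,4,7,8} and {1,6}.
On input a, block {2,4,7,8} splits into {2,4} and {7,8}.
Stable partition: {2,4} | {3} | {1,6} | {7,8} — 4 equivalence classes.
State 7 belongs to the block {7,8}, which has 2 states.

2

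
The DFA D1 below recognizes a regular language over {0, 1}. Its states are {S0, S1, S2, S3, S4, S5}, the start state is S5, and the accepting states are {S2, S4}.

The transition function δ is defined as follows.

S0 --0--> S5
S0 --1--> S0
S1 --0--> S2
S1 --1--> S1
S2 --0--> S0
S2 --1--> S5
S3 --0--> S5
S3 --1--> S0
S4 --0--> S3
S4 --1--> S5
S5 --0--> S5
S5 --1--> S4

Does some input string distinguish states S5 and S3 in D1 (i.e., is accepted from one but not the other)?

Yes

States {S1,S2} cannot be reached from the start state, so discard them.
P0 = {S4} | {S0,S3,S5}.
On input 1, block {S0,S3,S5} splits into {S0,S3} and {S5}.
The partition is now stable with 3 blocks: {S4} | {S0,S3} | {S5}.
S5 and S3 end up in different blocks, so they are distinguishable. For instance, the string '1' is accepted from only S5.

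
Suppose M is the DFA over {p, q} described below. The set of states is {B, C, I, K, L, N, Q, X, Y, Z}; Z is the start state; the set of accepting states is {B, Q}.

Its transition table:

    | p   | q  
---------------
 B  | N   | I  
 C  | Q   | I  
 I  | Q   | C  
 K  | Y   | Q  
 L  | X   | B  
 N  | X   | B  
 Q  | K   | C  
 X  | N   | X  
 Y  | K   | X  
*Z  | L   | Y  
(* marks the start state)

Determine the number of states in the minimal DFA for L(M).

All states are reachable from the start state.
Start with accepting vs non-accepting: {B,Q} | {C,I,K,L,N,X,Y,Z}.
Split {C,I,K,L,N,X,Y,Z} by δ(·,p) → {K,L,N,X,Y,Z} and {C,I}.
Split {K,L,N,X,Y,Z} by δ(·,q) → {K,L,N} and {X,Y,Z}.
No further refinement is possible. Final partition (4 blocks): {B,Q} | {K,L,N} | {C,I} | {X,Y,Z}.

4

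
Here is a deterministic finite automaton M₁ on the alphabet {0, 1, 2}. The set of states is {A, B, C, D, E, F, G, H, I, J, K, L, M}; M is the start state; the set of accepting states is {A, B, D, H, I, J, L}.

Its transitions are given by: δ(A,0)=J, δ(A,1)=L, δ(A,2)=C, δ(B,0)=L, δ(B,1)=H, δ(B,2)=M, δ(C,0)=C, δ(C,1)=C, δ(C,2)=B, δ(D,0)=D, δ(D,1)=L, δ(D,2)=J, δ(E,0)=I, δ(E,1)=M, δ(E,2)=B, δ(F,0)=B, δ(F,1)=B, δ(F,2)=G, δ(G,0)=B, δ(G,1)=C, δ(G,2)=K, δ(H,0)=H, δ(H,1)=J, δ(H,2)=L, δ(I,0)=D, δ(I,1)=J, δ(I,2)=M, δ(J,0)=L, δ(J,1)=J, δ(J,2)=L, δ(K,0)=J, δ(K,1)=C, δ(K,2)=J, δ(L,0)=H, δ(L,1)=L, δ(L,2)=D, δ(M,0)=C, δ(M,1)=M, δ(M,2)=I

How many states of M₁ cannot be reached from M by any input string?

No path from M leads to A, E, F, G, K; the other 8 states are all reachable.

5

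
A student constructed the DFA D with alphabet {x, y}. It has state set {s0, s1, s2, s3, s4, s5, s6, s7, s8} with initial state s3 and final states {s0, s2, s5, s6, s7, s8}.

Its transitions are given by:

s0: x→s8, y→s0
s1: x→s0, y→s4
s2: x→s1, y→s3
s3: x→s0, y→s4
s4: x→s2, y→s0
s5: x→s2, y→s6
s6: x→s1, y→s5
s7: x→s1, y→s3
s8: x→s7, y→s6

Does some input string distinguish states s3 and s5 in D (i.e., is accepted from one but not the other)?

Yes

All states are reachable from the start state.
Start with accepting vs non-accepting: {s0,s2,s5,s6,s7,s8} | {s1,s3,s4}.
On input x, block {s0,s2,s5,s6,s7,s8} splits into {s0,s5,s8} and {s2,s6,s7}.
Refine {s0,s5,s8} on symbol x: members go to different blocks, giving {s5,s8} and {s0}.
Refine {s1,s3,s4} on symbol x: members go to different blocks, giving {s1,s3} and {s4}.
On input y, block {s2,s6,s7} splits into {s2,s7} and {s6}.
Stable partition: {s5,s8} | {s1,s3} | {s2,s7} | {s0} | {s4} | {s6} — 6 equivalence classes.
s3 and s5 end up in different blocks, so they are distinguishable. For instance, the string 'ε' is accepted from only s5.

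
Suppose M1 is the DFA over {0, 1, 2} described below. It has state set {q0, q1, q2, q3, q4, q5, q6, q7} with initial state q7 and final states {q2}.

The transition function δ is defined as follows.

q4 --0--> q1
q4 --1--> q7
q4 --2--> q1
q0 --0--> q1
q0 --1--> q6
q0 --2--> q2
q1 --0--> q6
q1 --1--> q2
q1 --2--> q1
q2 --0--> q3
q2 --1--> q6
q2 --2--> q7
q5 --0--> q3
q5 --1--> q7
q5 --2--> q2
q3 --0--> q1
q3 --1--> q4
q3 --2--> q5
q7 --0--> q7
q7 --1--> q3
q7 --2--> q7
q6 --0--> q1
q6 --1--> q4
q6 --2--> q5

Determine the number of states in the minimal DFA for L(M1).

States {q0} cannot be reached from the start state, so discard them.
Start with accepting vs non-accepting: {q2} | {q1,q3,q4,q5,q6,q7}.
On input 1, block {q1,q3,q4,q5,q6,q7} splits into {q3,q4,q5,q6,q7} and {q1}.
On input 0, block {q3,q4,q5,q6,q7} splits into {q3,q4,q6} and {q5,q7}.
On input 1, block {q3,q4,q6} splits into {q3,q6} and {q4}.
Refine {q5,q7} on symbol 0: members go to different blocks, giving {q5} and {q7}.
The partition is now stable with 6 blocks: {q2} | {q3,q6} | {q1} | {q5} | {q4} | {q7}.

6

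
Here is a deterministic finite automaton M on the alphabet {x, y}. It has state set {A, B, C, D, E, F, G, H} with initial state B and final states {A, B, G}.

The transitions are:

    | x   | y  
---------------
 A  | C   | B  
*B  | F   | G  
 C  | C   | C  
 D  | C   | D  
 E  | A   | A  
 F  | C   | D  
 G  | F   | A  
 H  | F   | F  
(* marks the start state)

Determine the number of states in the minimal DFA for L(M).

2

First remove the unreachable states {E,H}; 6 states remain.
Initial partition by acceptance: {A,B,G} | {C,D,F}.
Stable partition: {A,B,G} | {C,D,F} — 2 equivalence classes.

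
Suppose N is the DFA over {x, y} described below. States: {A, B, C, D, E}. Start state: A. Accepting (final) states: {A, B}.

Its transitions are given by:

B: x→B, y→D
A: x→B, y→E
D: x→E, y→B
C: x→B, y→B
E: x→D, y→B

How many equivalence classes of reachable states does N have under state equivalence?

2

Reachable states from the start: {A,B,D,E}. Unreachable: {C} — drop them.
P0 = {A,B} | {D,E}.
No further refinement is possible. Final partition (2 blocks): {A,B} | {D,E}.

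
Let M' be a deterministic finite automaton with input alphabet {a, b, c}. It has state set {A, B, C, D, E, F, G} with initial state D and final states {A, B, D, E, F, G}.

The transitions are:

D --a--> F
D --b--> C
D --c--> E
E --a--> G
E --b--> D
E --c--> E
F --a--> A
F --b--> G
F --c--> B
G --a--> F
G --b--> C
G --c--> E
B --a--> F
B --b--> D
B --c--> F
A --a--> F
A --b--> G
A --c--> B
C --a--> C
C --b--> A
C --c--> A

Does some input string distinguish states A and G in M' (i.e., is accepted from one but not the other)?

Yes

All states are reachable from the start state.
P0 = {A,B,D,E,F,G} | {C}.
On input b, block {A,B,D,E,F,G} splits into {A,B,E,F} and {D,G}.
Refine {A,B,E,F} on symbol a: members go to different blocks, giving {A,B,F} and {E}.
Stable partition: {A,B,F} | {C} | {D,G} | {E} — 4 equivalence classes.
A and G end up in different blocks, so they are distinguishable. For instance, the string 'b' is accepted from only A.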